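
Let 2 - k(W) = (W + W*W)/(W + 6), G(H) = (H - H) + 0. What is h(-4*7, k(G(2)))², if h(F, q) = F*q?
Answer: 3136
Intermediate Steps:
G(H) = 0 (G(H) = 0 + 0 = 0)
k(W) = 2 - (W + W²)/(6 + W) (k(W) = 2 - (W + W*W)/(W + 6) = 2 - (W + W²)/(6 + W))
h(-4*7, k(G(2)))² = ((-4*7)*((12 + 0 - 1*0²)/(6 + 0)))² = (-28*(12 + 0 - 1*0)/6)² = (-14*(12 + 0 + 0)/3)² = (-14*12/3)² = (-28*2)² = (-56)² = 3136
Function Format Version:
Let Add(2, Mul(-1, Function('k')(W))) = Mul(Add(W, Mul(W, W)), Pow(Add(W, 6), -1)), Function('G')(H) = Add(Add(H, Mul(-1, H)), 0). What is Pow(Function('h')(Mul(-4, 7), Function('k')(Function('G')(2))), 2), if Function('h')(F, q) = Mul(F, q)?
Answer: 3136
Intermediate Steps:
Function('G')(H) = 0 (Function('G')(H) = Add(0, 0) = 0)
Function('k')(W) = Add(2, Mul(-1, Pow(Add(6, W), -1), Add(W, Pow(W, 2)))) (Function('k')(W) = Add(2, Mul(-1, Mul(Add(W, Mul(W, W)), Pow(Add(W, 6), -1)))) = Add(2, Mul(-1, Mul(Add(W, Pow(W, 2)), Pow(Add(6, W), -1)))) = Add(2, Mul(-1, Mul(Pow(Add(6, W), -1), Add(W, Pow(W, 2))))) = Add(2, Mul(-1, Pow(Add(6, W), -1), Add(W, Pow(W, 2)))))
Pow(Function('h')(Mul(-4, 7), Function('k')(Function('G')(2))), 2) = Pow(Mul(Mul(-4, 7), Mul(Pow(Add(6, 0), -1), Add(12, 0, Mul(-1, Pow(0, 2))))), 2) = Pow(Mul(-28, Mul(Pow(6, -1), Add(12, 0, Mul(-1, 0)))), 2) = Pow(Mul(-28, Mul(Rational(1, 6), Add(12, 0, 0))), 2) = Pow(Mul(-28, Mul(Rational(1, 6), 12)), 2) = Pow(Mul(-28, 2), 2) = Pow(-56, 2) = 3136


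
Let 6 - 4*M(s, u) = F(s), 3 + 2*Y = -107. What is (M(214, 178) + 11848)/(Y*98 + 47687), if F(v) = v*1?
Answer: 3932/14099 ≈ 0.27888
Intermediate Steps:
Y = -55 (Y = -3/2 + (½)*(-107) = -3/2 - 107/2 = -55)
F(v) = v
M(s, u) = 3/2 - s/4
(M(214, 178) + 11848)/(Y*98 + 47687) = ((3/2 - ¼*214) + 11848)/(-55*98 + 47687) = ((3/2 - 107/2) + 11848)/(-5390 + 47687) = (-52 + 11848)/42297 = 11796*(1/42297) = 3932/14099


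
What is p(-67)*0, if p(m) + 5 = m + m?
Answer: 0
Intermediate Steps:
p(m) = -5 + 2*m (p(m) = -5 + (m + m) = -5 + 2*m)
p(-67)*0 = (-5 + 2*(-67))*0 = (-5 - 134)*0 = -139*0 = 0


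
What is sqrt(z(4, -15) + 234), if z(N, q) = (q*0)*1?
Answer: 3*sqrt(26) ≈ 15.297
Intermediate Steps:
z(N, q) = 0 (z(N, q) = 0*1 = 0)
sqrt(z(4, -15) + 234) = sqrt(0 + 234) = sqrt(234) = 3*sqrt(26)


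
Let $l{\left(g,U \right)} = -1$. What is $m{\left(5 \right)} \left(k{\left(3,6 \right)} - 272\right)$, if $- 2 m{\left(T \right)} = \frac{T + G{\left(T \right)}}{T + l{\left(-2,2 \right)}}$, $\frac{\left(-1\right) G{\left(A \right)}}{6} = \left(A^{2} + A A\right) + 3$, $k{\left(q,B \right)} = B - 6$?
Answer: $-10642$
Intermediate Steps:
$k{\left(q,B \right)} = -6 + B$
$G{\left(A \right)} = -18 - 12 A^{2}$ ($G{\left(A \right)} = - 6 \left(\left(A^{2} + A A\right) + 3\right) = - 6 \left(\left(A^{2} + A^{2}\right) + 3\right) = - 6 \left(2 A^{2} + 3\right) = - 6 \left(3 + 2 A^{2}\right) = -18 - 12 A^{2}$)
$m{\left(T \right)} = - \frac{-18 + T - 12 T^{2}}{2 \left(-1 + T\right)}$ ($m{\left(T \right)} = - \frac{\left(T - \left(18 + 12 T^{2}\right)\right) \frac{1}{T - 1}}{2} = - \frac{\left(-18 + T - 12 T^{2}\right) \frac{1}{-1 + T}}{2} = - \frac{\frac{1}{-1 + T} \left(-18 + T - 12 T^{2}\right)}{2} = - \frac{-18 + T - 12 T^{2}}{2 \left(-1 + T\right)}$)
$m{\left(5 \right)} \left(k{\left(3,6 \right)} - 272\right) = \frac{18 - 5 + 12 \cdot 5^{2}}{2 \left(-1 + 5\right)} \left(\left(-6 + 6\right) - 272\right) = \frac{18 - 5 + 12 \cdot 25}{2 \cdot 4} \left(0 - 272\right) = \frac{1}{2} \cdot \frac{1}{4} \left(18 - 5 + 300\right) \left(-272\right) = \frac{1}{2} \cdot \frac{1}{4} \cdot 313 \left(-272\right) = \frac{313}{8} \left(-272\right) = -10642$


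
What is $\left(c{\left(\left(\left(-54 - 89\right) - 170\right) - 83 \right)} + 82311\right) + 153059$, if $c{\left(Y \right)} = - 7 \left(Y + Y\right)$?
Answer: $240914$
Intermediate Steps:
$c{\left(Y \right)} = - 14 Y$ ($c{\left(Y \right)} = - 7 \cdot 2 Y = - 14 Y$)
$\left(c{\left(\left(\left(-54 - 89\right) - 170\right) - 83 \right)} + 82311\right) + 153059 = \left(- 14 \left(\left(\left(-54 - 89\right) - 170\right) - 83\right) + 82311\right) + 153059 = \left(- 14 \left(\left(-143 - 170\right) - 83\right) + 82311\right) + 153059 = \left(- 14 \left(-313 - 83\right) + 82311\right) + 153059 = \left(\left(-14\right) \left(-396\right) + 82311\right) + 153059 = \left(5544 + 82311\right) + 153059 = 87855 + 153059 = 240914$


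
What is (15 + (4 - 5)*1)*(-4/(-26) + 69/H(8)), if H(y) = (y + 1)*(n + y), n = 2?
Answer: 2513/195 ≈ 12.887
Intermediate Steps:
H(y) = (1 + y)*(2 + y) (H(y) = (y + 1)*(2 + y) = (1 + y)*(2 + y))
(15 + (4 - 5)*1)*(-4/(-26) + 69/H(8)) = (15 + (4 - 5)*1)*(-4/(-26) + 69/(2 + 8² + 3*8)) = (15 - 1*1)*(-4*(-1/26) + 69/(2 + 64 + 24)) = (15 - 1)*(2/13 + 69/90) = 14*(2/13 + 69*(1/90)) = 14*(2/13 + 23/30) = 14*(359/390) = 2513/195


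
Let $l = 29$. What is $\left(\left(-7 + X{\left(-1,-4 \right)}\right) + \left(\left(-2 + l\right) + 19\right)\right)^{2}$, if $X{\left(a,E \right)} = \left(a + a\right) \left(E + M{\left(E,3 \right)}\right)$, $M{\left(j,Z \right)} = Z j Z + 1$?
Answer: $13689$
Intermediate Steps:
$M{\left(j,Z \right)} = 1 + j Z^{2}$ ($M{\left(j,Z \right)} = j Z^{2} + 1 = 1 + j Z^{2}$)
$X{\left(a,E \right)} = 2 a \left(1 + 10 E\right)$ ($X{\left(a,E \right)} = \left(a + a\right) \left(E + \left(1 + E 3^{2}\right)\right) = 2 a \left(E + \left(1 + E 9\right)\right) = 2 a \left(E + \left(1 + 9 E\right)\right) = 2 a \left(1 + 10 E\right)$)
$\left(\left(-7 + X{\left(-1,-4 \right)}\right) + \left(\left(-2 + l\right) + 19\right)\right)^{2} = \left(\left(-7 + 2 \left(-1\right) \left(1 + 10 \left(-4\right)\right)\right) + \left(\left(-2 + 29\right) + 19\right)\right)^{2} = \left(\left(-7 + 2 \left(-1\right) \left(1 - 40\right)\right) + \left(27 + 19\right)\right)^{2} = \left(\left(-7 + 2 \left(-1\right) \left(-39\right)\right) + 46\right)^{2} = \left(\left(-7 + 78\right) + 46\right)^{2} = \left(71 + 46\right)^{2} = 117^{2} = 13689$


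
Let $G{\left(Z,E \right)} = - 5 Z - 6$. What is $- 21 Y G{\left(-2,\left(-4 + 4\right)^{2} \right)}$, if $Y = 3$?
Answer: $-252$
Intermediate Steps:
$G{\left(Z,E \right)} = -6 - 5 Z$
$- 21 Y G{\left(-2,\left(-4 + 4\right)^{2} \right)} = \left(-21\right) 3 \left(-6 - -10\right) = - 63 \left(-6 + 10\right) = \left(-63\right) 4 = -252$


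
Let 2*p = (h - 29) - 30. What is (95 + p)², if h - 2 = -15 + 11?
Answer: 16641/4 ≈ 4160.3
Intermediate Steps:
h = -2 (h = 2 + (-15 + 11) = 2 - 4 = -2)
p = -61/2 (p = ((-2 - 29) - 30)/2 = (-31 - 30)/2 = (½)*(-61) = -61/2 ≈ -30.500)
(95 + p)² = (95 - 61/2)² = (129/2)² = 16641/4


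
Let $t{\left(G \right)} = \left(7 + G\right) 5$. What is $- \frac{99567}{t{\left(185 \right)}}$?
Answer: $- \frac{33189}{320} \approx -103.72$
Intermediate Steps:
$t{\left(G \right)} = 35 + 5 G$
$- \frac{99567}{t{\left(185 \right)}} = - \frac{99567}{35 + 5 \cdot 185} = - \frac{99567}{35 + 925} = - \frac{99567}{960} = \left(-99567\right) \frac{1}{960} = - \frac{33189}{320}$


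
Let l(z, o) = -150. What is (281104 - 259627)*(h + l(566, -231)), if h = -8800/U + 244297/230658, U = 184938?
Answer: -7583128240351971/2369857178 ≈ -3.1998e+6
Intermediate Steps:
h = 2397222677/2369857178 (h = -8800/184938 + 244297/230658 = -8800*1/184938 + 244297*(1/230658) = -4400/92469 + 244297/230658 = 2397222677/2369857178 ≈ 1.0115)
(281104 - 259627)*(h + l(566, -231)) = (281104 - 259627)*(2397222677/2369857178 - 150) = 21477*(-353081354023/2369857178) = -7583128240351971/2369857178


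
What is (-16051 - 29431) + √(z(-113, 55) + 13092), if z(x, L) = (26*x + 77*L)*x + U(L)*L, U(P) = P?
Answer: -45482 + 2*I*√32611 ≈ -45482.0 + 361.17*I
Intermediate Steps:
z(x, L) = L² + x*(26*x + 77*L) (z(x, L) = (26*x + 77*L)*x + L*L = x*(26*x + 77*L) + L² = L² + x*(26*x + 77*L))
(-16051 - 29431) + √(z(-113, 55) + 13092) = (-16051 - 29431) + √((55² + 26*(-113)² + 77*55*(-113)) + 13092) = -45482 + √((3025 + 26*12769 - 478555) + 13092) = -45482 + √((3025 + 331994 - 478555) + 13092) = -45482 + √(-143536 + 13092) = -45482 + √(-130444) = -45482 + 2*I*√32611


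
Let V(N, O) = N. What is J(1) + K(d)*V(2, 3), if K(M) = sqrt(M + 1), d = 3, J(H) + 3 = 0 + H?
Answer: 2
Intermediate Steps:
J(H) = -3 + H (J(H) = -3 + (0 + H) = -3 + H)
K(M) = sqrt(1 + M)
J(1) + K(d)*V(2, 3) = (-3 + 1) + sqrt(1 + 3)*2 = -2 + sqrt(4)*2 = -2 + 2*2 = -2 + 4 = 2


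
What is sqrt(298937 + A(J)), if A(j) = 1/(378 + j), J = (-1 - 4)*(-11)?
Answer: sqrt(56047399626)/433 ≈ 546.75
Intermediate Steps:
J = 55 (J = -5*(-11) = 55)
sqrt(298937 + A(J)) = sqrt(298937 + 1/(378 + 55)) = sqrt(298937 + 1/433) = sqrt(129439722/433) = sqrt(56047399626)/433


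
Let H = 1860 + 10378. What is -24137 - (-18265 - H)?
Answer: 6366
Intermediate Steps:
H = 12238
-24137 - (-18265 - H) = -24137 - (-18265 - 1*12238) = -24137 - (-18265 - 12238) = -24137 - 1*(-30503) = -24137 + 30503 = 6366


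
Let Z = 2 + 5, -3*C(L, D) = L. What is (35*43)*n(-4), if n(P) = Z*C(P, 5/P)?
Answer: 42140/3 ≈ 14047.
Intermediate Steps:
C(L, D) = -L/3
Z = 7
n(P) = -7*P/3 (n(P) = 7*(-P/3) = -7*P/3)
(35*43)*n(-4) = (35*43)*(-7/3*(-4)) = 1505*(28/3) = 42140/3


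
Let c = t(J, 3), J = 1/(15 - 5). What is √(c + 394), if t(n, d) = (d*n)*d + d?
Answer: √39790/10 ≈ 19.947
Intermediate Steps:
J = ⅒ (J = 1/10 = ⅒ ≈ 0.10000)
t(n, d) = d + n*d² (t(n, d) = n*d² + d = d + n*d²)
c = 39/10 (c = 3*(1 + 3*(⅒)) = 3*(1 + 3/10) = 3*(13/10) = 39/10 ≈ 3.9000)
√(c + 394) = √(39/10 + 394) = √(3979/10) = √39790/10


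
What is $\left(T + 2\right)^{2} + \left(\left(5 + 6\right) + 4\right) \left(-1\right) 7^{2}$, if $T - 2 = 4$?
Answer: $-671$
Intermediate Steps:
$T = 6$ ($T = 2 + 4 = 6$)
$\left(T + 2\right)^{2} + \left(\left(5 + 6\right) + 4\right) \left(-1\right) 7^{2} = \left(6 + 2\right)^{2} + \left(\left(5 + 6\right) + 4\right) \left(-1\right) 7^{2} = 8^{2} + \left(11 + 4\right) \left(-1\right) 49 = 64 + 15 \left(-1\right) 49 = 64 - 735 = -671$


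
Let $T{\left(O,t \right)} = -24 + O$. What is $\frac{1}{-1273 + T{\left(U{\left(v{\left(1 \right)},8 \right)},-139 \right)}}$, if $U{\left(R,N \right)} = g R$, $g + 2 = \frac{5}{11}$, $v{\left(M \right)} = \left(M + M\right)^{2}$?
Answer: $- \frac{11}{14335} \approx -0.00076735$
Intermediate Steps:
$v{\left(M \right)} = 4 M^{2}$ ($v{\left(M \right)} = \left(2 M\right)^{2} = 4 M^{2}$)
$g = - \frac{17}{11}$ ($g = -2 + \frac{5}{11} = - \frac{17}{11} \approx -1.5455$)
$U{\left(R,N \right)} = - \frac{17 R}{11}$
$\frac{1}{-1273 + T{\left(U{\left(v{\left(1 \right)},8 \right)},-139 \right)}} = \frac{1}{-1273 - \left(24 + \frac{17 \cdot 4 \cdot 1^{2}}{11}\right)} = \frac{1}{-1273 - \left(24 + \frac{17 \cdot 4 \cdot 1}{11}\right)} = \frac{1}{-1273 - \frac{332}{11}} = \frac{1}{- \frac{14335}{11}} = - \frac{11}{14335}$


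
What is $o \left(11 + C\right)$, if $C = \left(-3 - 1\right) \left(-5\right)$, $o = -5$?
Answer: $-155$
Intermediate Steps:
$C = 20$ ($C = \left(-4\right) \left(-5\right) = 20$)
$o \left(11 + C\right) = - 5 \left(11 + 20\right) = \left(-5\right) 31 = -155$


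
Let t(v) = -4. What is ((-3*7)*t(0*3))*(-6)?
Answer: -504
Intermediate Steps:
((-3*7)*t(0*3))*(-6) = (-3*7*(-4))*(-6) = -21*(-4)*(-6) = 84*(-6) = -504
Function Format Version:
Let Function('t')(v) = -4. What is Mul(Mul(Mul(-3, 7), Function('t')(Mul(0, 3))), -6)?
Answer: -504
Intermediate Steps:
Mul(Mul(Mul(-3, 7), Function('t')(Mul(0, 3))), -6) = Mul(Mul(Mul(-3, 7), -4), -6) = Mul(Mul(-21, -4), -6) = Mul(84, -6) = -504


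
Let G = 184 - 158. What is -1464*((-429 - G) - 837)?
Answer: 1891488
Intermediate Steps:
G = 26
-1464*((-429 - G) - 837) = -1464*((-429 - 1*26) - 837) = -1464*((-429 - 26) - 837) = -1464*(-455 - 837) = -1464*(-1292) = 1891488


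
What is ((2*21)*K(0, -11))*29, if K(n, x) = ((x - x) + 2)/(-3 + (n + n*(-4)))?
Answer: -812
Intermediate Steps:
K(n, x) = 2/(-3 - 3*n) (K(n, x) = (0 + 2)/(-3 + (n - 4*n)) = 2/(-3 - 3*n))
((2*21)*K(0, -11))*29 = ((2*21)*(-2/(3 + 3*0)))*29 = (42*(-2/(3 + 0)))*29 = (42*(-2/3))*29 = (42*(-2*⅓))*29 = (42*(-⅔))*29 = -28*29 = -812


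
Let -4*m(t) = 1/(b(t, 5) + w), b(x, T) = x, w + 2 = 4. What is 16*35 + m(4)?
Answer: 13439/24 ≈ 559.96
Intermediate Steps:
w = 2 (w = -2 + 4 = 2)
m(t) = -1/(4*(2 + t)) (m(t) = -1/(4*(t + 2)) = -1/(4*(2 + t)))
16*35 + m(4) = 16*35 - 1/(8 + 4*4) = 560 - 1/(8 + 16) = 560 - 1/24 = 13439/24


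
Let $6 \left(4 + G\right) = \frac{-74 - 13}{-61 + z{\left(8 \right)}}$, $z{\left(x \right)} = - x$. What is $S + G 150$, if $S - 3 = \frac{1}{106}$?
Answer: $- \frac{1378613}{2438} \approx -565.47$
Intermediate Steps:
$S = \frac{319}{106}$ ($S = 3 + \frac{1}{106} = \frac{319}{106} \approx 3.0094$)
$G = - \frac{523}{138}$ ($G = -4 + \frac{\left(-74 - 13\right) \frac{1}{-61 - 8}}{6} = -4 + \frac{\left(-87\right) \frac{1}{-61 - 8}}{6} = -4 + \frac{\left(-87\right) \frac{1}{-69}}{6} = -4 + \frac{\left(-87\right) \left(- \frac{1}{69}\right)}{6} = -4 + \frac{1}{6} \cdot \frac{29}{23} = -4 + \frac{29}{138} = - \frac{523}{138} \approx -3.7899$)
$S + G 150 = \frac{319}{106} - \frac{13075}{23} = - \frac{1378613}{2438}$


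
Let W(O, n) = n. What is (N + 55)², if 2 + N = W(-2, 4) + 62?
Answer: 14161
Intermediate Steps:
N = 64 (N = -2 + (4 + 62) = -2 + 66 = 64)
(N + 55)² = (64 + 55)² = 119² = 14161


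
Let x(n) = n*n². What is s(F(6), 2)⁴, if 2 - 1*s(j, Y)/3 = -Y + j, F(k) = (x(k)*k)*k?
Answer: 295539943928852736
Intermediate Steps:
x(n) = n³
F(k) = k⁵ (F(k) = (k³*k)*k = k⁴*k = k⁵)
s(j, Y) = 6 - 3*j + 3*Y (s(j, Y) = 6 - 3*(-Y + j) = 6 - 3*(j - Y) = 6 + (-3*j + 3*Y) = 6 - 3*j + 3*Y)
s(F(6), 2)⁴ = (6 - 3*6⁵ + 3*2)⁴ = (6 - 3*7776 + 6)⁴ = (6 - 23328 + 6)⁴ = (-23316)⁴ = 295539943928852736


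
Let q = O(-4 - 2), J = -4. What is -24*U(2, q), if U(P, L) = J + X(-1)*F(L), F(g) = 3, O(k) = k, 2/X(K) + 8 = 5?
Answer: 144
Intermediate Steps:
X(K) = -⅔ (X(K) = 2/(-8 + 5) = 2/(-3) = 2*(-⅓) = -⅔)
q = -6 (q = -4 - 2 = -6)
U(P, L) = -6 (U(P, L) = -4 - ⅔*3 = -4 - 2 = -6)
-24*U(2, q) = -24*(-6) = 144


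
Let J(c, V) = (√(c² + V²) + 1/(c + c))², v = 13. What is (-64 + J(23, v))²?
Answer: 1799748894897/4477456 + 1341545*√698/24334 ≈ 4.0341e+5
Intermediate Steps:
J(c, V) = (√(V² + c²) + 1/(2*c))²
(-64 + J(23, v))² = (-64 + (¼)*(1 + 2*23*√(13² + 23²))²/23²)² = (-64 + (¼)*(1/529)*(1 + 2*23*√(169 + 529))²)² = (-64 + (¼)*(1/529)*(1 + 2*23*√698)²)² = (-64 + (¼)*(1/529)*(1 + 46*√698)²)² = (-64 + (1 + 46*√698)²/2116)²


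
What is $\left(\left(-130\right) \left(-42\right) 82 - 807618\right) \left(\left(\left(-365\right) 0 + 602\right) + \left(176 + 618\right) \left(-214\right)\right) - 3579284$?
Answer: $60932190688$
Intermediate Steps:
$\left(\left(-130\right) \left(-42\right) 82 - 807618\right) \left(\left(\left(-365\right) 0 + 602\right) + \left(176 + 618\right) \left(-214\right)\right) - 3579284 = \left(5460 \cdot 82 - 807618\right) \left(\left(0 + 602\right) + 794 \left(-214\right)\right) - 3579284 = \left(447720 - 807618\right) \left(602 - 169916\right) - 3579284 = \left(-359898\right) \left(-169314\right) - 3579284 = 60935769972 - 3579284 = 60932190688$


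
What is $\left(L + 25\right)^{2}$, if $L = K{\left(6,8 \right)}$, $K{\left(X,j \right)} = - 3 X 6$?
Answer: $6889$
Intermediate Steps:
$K{\left(X,j \right)} = - 18 X$
$L = -108$ ($L = \left(-18\right) 6 = -108$)
$\left(L + 25\right)^{2} = \left(-108 + 25\right)^{2} = \left(-83\right)^{2} = 6889$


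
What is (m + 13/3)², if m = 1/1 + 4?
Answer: 784/9 ≈ 87.111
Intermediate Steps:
m = 5 (m = 1 + 4 = 5)
(m + 13/3)² = (5 + 13/3)² = (28/3)² = 784/9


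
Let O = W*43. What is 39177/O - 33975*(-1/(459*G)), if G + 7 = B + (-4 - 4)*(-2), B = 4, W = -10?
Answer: -24351101/285090 ≈ -85.416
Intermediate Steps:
O = -430 (O = -10*43 = -430)
G = 13 (G = -7 + (4 + (-4 - 4)*(-2)) = -7 + (4 - 8*(-2)) = -7 + (4 + 16) = -7 + 20 = 13)
39177/O - 33975*(-1/(459*G)) = 39177/(-430) - 33975/(-27*17*13) = 39177*(-1/430) - 33975/((-459*13)) = -39177/430 - 33975/(-5967) = -39177/430 - 33975*(-1/5967) = -39177/430 + 3775/663 = -24351101/285090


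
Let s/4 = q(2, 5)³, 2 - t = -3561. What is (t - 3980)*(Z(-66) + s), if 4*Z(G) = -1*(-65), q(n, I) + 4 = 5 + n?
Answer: -207249/4 ≈ -51812.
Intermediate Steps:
q(n, I) = 1 + n (q(n, I) = -4 + (5 + n) = 1 + n)
Z(G) = 65/4 (Z(G) = (-1*(-65))/4 = (¼)*65 = 65/4)
t = 3563 (t = 2 - 1*(-3561) = 2 + 3561 = 3563)
s = 108 (s = 4*(1 + 2)³ = 4*3³ = 4*27 = 108)
(t - 3980)*(Z(-66) + s) = (3563 - 3980)*(65/4 + 108) = -417*497/4 = -207249/4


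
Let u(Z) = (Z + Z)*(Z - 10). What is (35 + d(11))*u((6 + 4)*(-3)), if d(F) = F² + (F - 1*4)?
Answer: 391200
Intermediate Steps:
u(Z) = 2*Z*(-10 + Z) (u(Z) = (2*Z)*(-10 + Z) = 2*Z*(-10 + Z))
d(F) = -4 + F + F² (d(F) = F² + (F - 4) = F² + (-4 + F) = -4 + F + F²)
(35 + d(11))*u((6 + 4)*(-3)) = (35 + (-4 + 11 + 11²))*(2*((6 + 4)*(-3))*(-10 + (6 + 4)*(-3))) = (35 + (-4 + 11 + 121))*(2*(10*(-3))*(-10 + 10*(-3))) = (35 + 128)*(2*(-30)*(-10 - 30)) = 163*(2*(-30)*(-40)) = 163*2400 = 391200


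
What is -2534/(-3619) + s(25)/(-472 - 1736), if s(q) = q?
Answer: 786371/1141536 ≈ 0.68887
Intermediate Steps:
-2534/(-3619) + s(25)/(-472 - 1736) = -2534/(-3619) + 25/(-472 - 1736) = -2534*(-1/3619) + 25/(-2208) = 362/517 + 25*(-1/2208) = 362/517 - 25/2208 = 786371/1141536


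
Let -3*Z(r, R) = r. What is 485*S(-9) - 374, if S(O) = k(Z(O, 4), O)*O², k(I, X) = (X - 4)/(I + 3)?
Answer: -170983/2 ≈ -85492.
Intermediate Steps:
Z(r, R) = -r/3
k(I, X) = (-4 + X)/(3 + I)
S(O) = O²*(-4 + O)/(3 - O/3) (S(O) = ((-4 + O)/(3 - O/3))*O² = O²*(-4 + O)/(3 - O/3))
485*S(-9) - 374 = 485*(3*(-9)²*(4 - 1*(-9))/(-9 - 9)) - 374 = 485*(3*81*(4 + 9)/(-18)) - 374 = 485*(3*81*(-1/18)*13) - 374 = 485*(-351/2) - 374 = -170235/2 - 374 = -170983/2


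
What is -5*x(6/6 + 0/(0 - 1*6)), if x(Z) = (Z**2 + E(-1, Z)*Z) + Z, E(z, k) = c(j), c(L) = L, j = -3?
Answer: 5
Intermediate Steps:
E(z, k) = -3
x(Z) = Z**2 - 2*Z (x(Z) = (Z**2 - 3*Z) + Z = Z**2 - 2*Z)
-5*x(6/6 + 0/(0 - 1*6)) = -5*(6/6 + 0/(0 - 1*6))*(-2 + (6/6 + 0/(0 - 1*6))) = -5*(6*(1/6) + 0/(0 - 6))*(-2 + (6*(1/6) + 0/(0 - 6))) = -5*(1 + 0/(-6))*(-2 + (1 + 0/(-6))) = -5*(1 + 0*(-1/6))*(-2 + (1 + 0*(-1/6))) = -5*(1 + 0)*(-2 + (1 + 0)) = -5*(-2 + 1) = -5*(-1) = 5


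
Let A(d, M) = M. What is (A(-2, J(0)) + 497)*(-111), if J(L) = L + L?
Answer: -55167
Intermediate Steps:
J(L) = 2*L
(A(-2, J(0)) + 497)*(-111) = (2*0 + 497)*(-111) = (0 + 497)*(-111) = 497*(-111) = -55167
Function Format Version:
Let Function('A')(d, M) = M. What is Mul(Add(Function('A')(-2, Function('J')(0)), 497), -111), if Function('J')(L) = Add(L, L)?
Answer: -55167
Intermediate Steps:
Function('J')(L) = Mul(2, L)
Mul(Add(Function('A')(-2, Function('J')(0)), 497), -111) = Mul(Add(Mul(2, 0), 497), -111) = Mul(Add(0, 497), -111) = Mul(497, -111) = -55167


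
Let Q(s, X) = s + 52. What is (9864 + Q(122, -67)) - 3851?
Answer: 6187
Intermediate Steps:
Q(s, X) = 52 + s
(9864 + Q(122, -67)) - 3851 = (9864 + (52 + 122)) - 3851 = (9864 + 174) - 3851 = 10038 - 3851 = 6187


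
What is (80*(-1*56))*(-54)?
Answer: 241920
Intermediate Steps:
(80*(-1*56))*(-54) = (80*(-56))*(-54) = -4480*(-54) = 241920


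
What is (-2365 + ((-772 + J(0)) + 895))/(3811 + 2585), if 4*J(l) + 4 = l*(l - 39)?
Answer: -2243/6396 ≈ -0.35069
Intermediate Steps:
J(l) = -1 + l*(-39 + l)/4 (J(l) = -1 + (l*(l - 39))/4 = -1 + (l*(-39 + l))/4 = -1 + l*(-39 + l)/4)
(-2365 + ((-772 + J(0)) + 895))/(3811 + 2585) = (-2365 + ((-772 + (-1 - 39/4*0 + (¼)*0²)) + 895))/(3811 + 2585) = (-2365 + ((-772 + (-1 + 0 + (¼)*0)) + 895))/6396 = (-2365 + ((-772 + (-1 + 0 + 0)) + 895))*(1/6396) = (-2365 + ((-772 - 1) + 895))*(1/6396) = (-2365 + (-773 + 895))*(1/6396) = (-2365 + 122)*(1/6396) = -2243*1/6396 = -2243/6396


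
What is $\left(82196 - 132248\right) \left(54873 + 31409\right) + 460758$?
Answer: $-4318125906$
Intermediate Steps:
$\left(82196 - 132248\right) \left(54873 + 31409\right) + 460758 = \left(-50052\right) 86282 + 460758 = -4318586664 + 460758 = -4318125906$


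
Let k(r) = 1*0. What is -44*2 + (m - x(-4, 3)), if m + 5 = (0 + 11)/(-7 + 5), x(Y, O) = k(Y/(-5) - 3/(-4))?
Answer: -197/2 ≈ -98.500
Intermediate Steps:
k(r) = 0
x(Y, O) = 0
m = -21/2 (m = -5 + (0 + 11)/(-7 + 5) = -5 + 11/(-2) = -5 + 11*(-½) = -5 - 11/2 = -21/2 ≈ -10.500)
-44*2 + (m - x(-4, 3)) = -44*2 + (-21/2 - 1*0) = -88 + (-21/2 + 0) = -88 - 21/2 = -197/2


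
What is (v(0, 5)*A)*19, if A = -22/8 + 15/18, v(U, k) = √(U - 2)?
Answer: -437*I*√2/12 ≈ -51.501*I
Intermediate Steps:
v(U, k) = √(-2 + U)
A = -23/12 (A = -22*⅛ + 15*(1/18) = -11/4 + ⅚ = -23/12 ≈ -1.9167)
(v(0, 5)*A)*19 = (√(-2 + 0)*(-23/12))*19 = (√(-2)*(-23/12))*19 = ((I*√2)*(-23/12))*19 = -23*I*√2/12*19 = -437*I*√2/12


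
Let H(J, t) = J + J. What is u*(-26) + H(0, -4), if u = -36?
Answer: 936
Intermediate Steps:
H(J, t) = 2*J
u*(-26) + H(0, -4) = -36*(-26) + 2*0 = 936 + 0 = 936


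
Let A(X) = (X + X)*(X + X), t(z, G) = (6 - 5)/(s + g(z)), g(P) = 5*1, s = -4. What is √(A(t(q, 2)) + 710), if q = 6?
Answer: √714 ≈ 26.721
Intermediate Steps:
g(P) = 5
t(z, G) = 1 (t(z, G) = (6 - 5)/(-4 + 5) = 1/1 = 1*1 = 1)
A(X) = 4*X² (A(X) = (2*X)*(2*X) = 4*X²)
√(A(t(q, 2)) + 710) = √(4*1² + 710) = √(4*1 + 710) = √(4 + 710) = √714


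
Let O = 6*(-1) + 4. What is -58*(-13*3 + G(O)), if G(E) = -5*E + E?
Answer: 1798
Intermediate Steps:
O = -2 (O = -6 + 4 = -2)
G(E) = -4*E
-58*(-13*3 + G(O)) = -58*(-13*3 - 4*(-2)) = -58*(-39 + 8) = -58*(-31) = 1798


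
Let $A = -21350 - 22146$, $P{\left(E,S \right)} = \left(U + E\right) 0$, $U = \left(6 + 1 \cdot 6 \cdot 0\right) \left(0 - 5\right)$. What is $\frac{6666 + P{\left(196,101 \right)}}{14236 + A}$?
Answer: $- \frac{303}{1330} \approx -0.22782$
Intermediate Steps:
$U = -30$ ($U = \left(6 + 6 \cdot 0\right) \left(-5\right) = \left(6 + 0\right) \left(-5\right) = 6 \left(-5\right) = -30$)
$P{\left(E,S \right)} = 0$ ($P{\left(E,S \right)} = \left(-30 + E\right) 0 = 0$)
$A = -43496$ ($A = -21350 - 22146 = -43496$)
$\frac{6666 + P{\left(196,101 \right)}}{14236 + A} = \frac{6666 + 0}{14236 - 43496} = \frac{6666}{-29260} = 6666 \left(- \frac{1}{29260}\right) = - \frac{303}{1330}$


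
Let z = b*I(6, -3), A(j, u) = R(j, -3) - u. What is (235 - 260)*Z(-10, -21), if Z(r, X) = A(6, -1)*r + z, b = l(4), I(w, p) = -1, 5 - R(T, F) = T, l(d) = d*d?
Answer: 400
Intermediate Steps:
l(d) = d²
R(T, F) = 5 - T
b = 16 (b = 4² = 16)
A(j, u) = 5 - j - u (A(j, u) = (5 - j) - u = 5 - j - u)
z = -16 (z = 16*(-1) = -16)
Z(r, X) = -16 (Z(r, X) = (5 - 1*6 - 1*(-1))*r - 16 = (5 - 6 + 1)*r - 16 = 0*r - 16 = 0 - 16 = -16)
(235 - 260)*Z(-10, -21) = (235 - 260)*(-16) = -25*(-16) = 400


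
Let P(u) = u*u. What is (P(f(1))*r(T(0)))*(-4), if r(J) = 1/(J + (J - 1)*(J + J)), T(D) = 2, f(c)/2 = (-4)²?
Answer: -2048/3 ≈ -682.67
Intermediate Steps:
f(c) = 32 (f(c) = 2*(-4)² = 2*16 = 32)
P(u) = u²
r(J) = 1/(J + 2*J*(-1 + J)) (r(J) = 1/(J + (-1 + J)*(2*J)) = 1/(J + 2*J*(-1 + J)))
(P(f(1))*r(T(0)))*(-4) = (32²*(1/(2*(-1 + 2*2))))*(-4) = (1024*(1/(2*(-1 + 4))))*(-4) = (1024*((½)/3))*(-4) = (1024*((½)*(⅓)))*(-4) = (1024*(⅙))*(-4) = (512/3)*(-4) = -2048/3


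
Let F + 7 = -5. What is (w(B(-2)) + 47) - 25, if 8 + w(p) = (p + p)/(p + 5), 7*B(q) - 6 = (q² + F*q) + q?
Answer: 1002/67 ≈ 14.955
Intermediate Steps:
F = -12 (F = -7 - 5 = -12)
B(q) = 6/7 - 11*q/7 + q²/7 (B(q) = 6/7 + ((q² - 12*q) + q)/7 = 6/7 + (q² - 11*q)/7 = 6/7 + (-11*q/7 + q²/7) = 6/7 - 11*q/7 + q²/7)
w(p) = -8 + 2*p/(5 + p) (w(p) = -8 + (p + p)/(p + 5) = -8 + (2*p)/(5 + p) = -8 + 2*p/(5 + p))
(w(B(-2)) + 47) - 25 = (2*(-20 - 3*(6/7 - 11/7*(-2) + (⅐)*(-2)²))/(5 + (6/7 - 11/7*(-2) + (⅐)*(-2)²)) + 47) - 25 = (2*(-20 - 3*(6/7 + 22/7 + (⅐)*4))/(5 + (6/7 + 22/7 + (⅐)*4)) + 47) - 25 = (2*(-20 - 3*(6/7 + 22/7 + 4/7))/(5 + (6/7 + 22/7 + 4/7)) + 47) - 25 = (2*(-20 - 3*32/7)/(5 + 32/7) + 47) - 25 = (2*(-20 - 96/7)/(67/7) + 47) - 25 = (2*(7/67)*(-236/7) + 47) - 25 = (-472/67 + 47) - 25 = 2677/67 - 25 = 1002/67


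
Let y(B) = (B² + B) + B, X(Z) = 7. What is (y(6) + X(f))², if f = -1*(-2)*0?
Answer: 3025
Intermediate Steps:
f = 0 (f = 2*0 = 0)
y(B) = B² + 2*B (y(B) = (B + B²) + B = B² + 2*B)
(y(6) + X(f))² = (6*(2 + 6) + 7)² = (6*8 + 7)² = (48 + 7)² = 55² = 3025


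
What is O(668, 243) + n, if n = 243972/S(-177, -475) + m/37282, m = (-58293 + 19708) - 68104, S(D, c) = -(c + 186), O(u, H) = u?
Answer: 16262295647/10774498 ≈ 1509.3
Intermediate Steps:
S(D, c) = -186 - c (S(D, c) = -(186 + c) = -186 - c)
m = -106689 (m = -38585 - 68104 = -106689)
n = 9064930983/10774498 (n = 243972/(-186 - 1*(-475)) - 106689/37282 = 243972/(-186 + 475) - 106689*1/37282 = 243972/289 - 106689/37282 = 9064930983/10774498 ≈ 841.33)
O(668, 243) + n = 668 + 9064930983/10774498 = 16262295647/10774498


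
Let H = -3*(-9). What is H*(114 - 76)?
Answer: 1026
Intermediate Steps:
H = 27
H*(114 - 76) = 27*(114 - 76) = 27*38 = 1026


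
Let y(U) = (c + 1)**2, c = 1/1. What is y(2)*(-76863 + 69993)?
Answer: -27480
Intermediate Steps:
c = 1
y(U) = 4 (y(U) = (1 + 1)**2 = 2**2 = 4)
y(2)*(-76863 + 69993) = 4*(-76863 + 69993) = 4*(-6870) = -27480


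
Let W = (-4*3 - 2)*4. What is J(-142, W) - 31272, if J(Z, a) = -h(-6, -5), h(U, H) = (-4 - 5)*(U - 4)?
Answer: -31362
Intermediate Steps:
W = -56 (W = (-12 - 2)*4 = -14*4 = -56)
h(U, H) = 36 - 9*U (h(U, H) = -9*(-4 + U) = 36 - 9*U)
J(Z, a) = -90 (J(Z, a) = -(36 - 9*(-6)) = -(36 + 54) = -1*90 = -90)
J(-142, W) - 31272 = -90 - 31272 = -31362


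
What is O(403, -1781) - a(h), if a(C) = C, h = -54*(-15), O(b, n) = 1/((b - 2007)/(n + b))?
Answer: -648931/802 ≈ -809.14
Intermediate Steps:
O(b, n) = (b + n)/(-2007 + b) (O(b, n) = 1/((-2007 + b)/(b + n)) = (b + n)/(-2007 + b))
h = 810
O(403, -1781) - a(h) = (403 - 1781)/(-2007 + 403) - 1*810 = -1378/(-1604) - 810 = -1/1604*(-1378) - 810 = 689/802 - 810 = -648931/802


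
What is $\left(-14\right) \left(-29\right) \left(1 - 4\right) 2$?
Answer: $-2436$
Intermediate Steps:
$\left(-14\right) \left(-29\right) \left(1 - 4\right) 2 = 406 \left(\left(-3\right) 2\right) = 406 \left(-6\right) = -2436$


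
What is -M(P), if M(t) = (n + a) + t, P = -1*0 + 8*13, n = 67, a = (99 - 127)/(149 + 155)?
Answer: -12989/76 ≈ -170.91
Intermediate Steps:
a = -7/76 (a = -28/304 = -28*1/304 = -7/76 ≈ -0.092105)
P = 104 (P = 0 + 104 = 104)
M(t) = 5085/76 + t (M(t) = (67 - 7/76) + t = 5085/76 + t)
-M(P) = -(5085/76 + 104) = -1*12989/76 = -12989/76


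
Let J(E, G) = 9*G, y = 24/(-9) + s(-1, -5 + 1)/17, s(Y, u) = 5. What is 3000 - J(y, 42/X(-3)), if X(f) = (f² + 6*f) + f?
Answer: 6063/2 ≈ 3031.5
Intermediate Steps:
X(f) = f² + 7*f
y = -121/51 (y = 24/(-9) + 5/17 = 24*(-⅑) + 5*(1/17) = -8/3 + 5/17 = -121/51 ≈ -2.3725)
3000 - J(y, 42/X(-3)) = 3000 - 9*42/((-3*(7 - 3))) = 3000 - 9*42/((-3*4)) = 3000 - 9*42/(-12) = 3000 - 9*42*(-1/12) = 3000 - 9*(-7)/2 = 3000 - 1*(-63/2) = 3000 + 63/2 = 6063/2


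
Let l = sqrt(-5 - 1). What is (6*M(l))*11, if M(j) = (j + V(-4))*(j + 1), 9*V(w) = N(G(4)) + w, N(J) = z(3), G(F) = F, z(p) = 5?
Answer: -1166/3 + 220*I*sqrt(6)/3 ≈ -388.67 + 179.63*I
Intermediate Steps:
N(J) = 5
l = I*sqrt(6) (l = sqrt(-6) = I*sqrt(6) ≈ 2.4495*I)
V(w) = 5/9 + w/9 (V(w) = (5 + w)/9 = 5/9 + w/9)
M(j) = (1 + j)*(1/9 + j) (M(j) = (j + (5/9 + (1/9)*(-4)))*(j + 1) = (j + (5/9 - 4/9))*(1 + j) = (j + 1/9)*(1 + j) = (1/9 + j)*(1 + j) = (1 + j)*(1/9 + j))
(6*M(l))*11 = (6*(1/9 + (I*sqrt(6))**2 + 10*(I*sqrt(6))/9))*11 = (6*(1/9 - 6 + 10*I*sqrt(6)/9))*11 = (6*(-53/9 + 10*I*sqrt(6)/9))*11 = (-106/3 + 20*I*sqrt(6)/3)*11 = -1166/3 + 220*I*sqrt(6)/3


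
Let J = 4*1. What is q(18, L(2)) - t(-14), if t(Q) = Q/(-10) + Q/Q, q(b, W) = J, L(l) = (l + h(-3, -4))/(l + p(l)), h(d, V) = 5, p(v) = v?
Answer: 8/5 ≈ 1.6000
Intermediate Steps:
J = 4
L(l) = (5 + l)/(2*l) (L(l) = (l + 5)/(l + l) = (5 + l)/((2*l)) = (5 + l)*(1/(2*l)) = (5 + l)/(2*l))
q(b, W) = 4
t(Q) = 1 - Q/10 (t(Q) = Q*(-⅒) + 1 = -Q/10 + 1 = 1 - Q/10)
q(18, L(2)) - t(-14) = 4 - (1 - ⅒*(-14)) = 4 - (1 + 7/5) = 4 - 1*12/5 = 4 - 12/5 = 8/5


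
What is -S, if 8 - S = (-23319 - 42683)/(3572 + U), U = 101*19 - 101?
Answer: -54561/2695 ≈ -20.245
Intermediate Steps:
U = 1818 (U = 1919 - 101 = 1818)
S = 54561/2695 (S = 8 - (-23319 - 42683)/(3572 + 1818) = 8 - (-66002)/5390 = 8 - 1*(-33001/2695) = 8 + 33001/2695 = 54561/2695 ≈ 20.245)
-S = -1*54561/2695 = -54561/2695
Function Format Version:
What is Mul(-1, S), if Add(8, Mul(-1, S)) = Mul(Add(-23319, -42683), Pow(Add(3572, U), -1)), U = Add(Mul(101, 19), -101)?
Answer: Rational(-54561, 2695) ≈ -20.245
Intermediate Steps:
U = 1818 (U = Add(1919, -101) = 1818)
S = Rational(54561, 2695) (S = Add(8, Mul(-1, Mul(Add(-23319, -42683), Pow(Add(3572, 1818), -1)))) = Add(8, Mul(-1, Mul(-66002, Pow(5390, -1)))) = Add(8, Mul(-1, Mul(-66002, Rational(1, 5390)))) = Add(8, Mul(-1, Rational(-33001, 2695))) = Add(8, Rational(33001, 2695)) = Rational(54561, 2695) ≈ 20.245)
Mul(-1, S) = Mul(-1, Rational(54561, 2695)) = Rational(-54561, 2695)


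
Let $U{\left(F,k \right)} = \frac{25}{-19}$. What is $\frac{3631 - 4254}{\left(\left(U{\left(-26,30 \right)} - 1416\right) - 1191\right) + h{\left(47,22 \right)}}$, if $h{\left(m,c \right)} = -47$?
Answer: $\frac{11837}{50451} \approx 0.23462$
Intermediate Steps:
$U{\left(F,k \right)} = - \frac{25}{19}$ ($U{\left(F,k \right)} = 25 \left(- \frac{1}{19}\right) = - \frac{25}{19}$)
$\frac{3631 - 4254}{\left(\left(U{\left(-26,30 \right)} - 1416\right) - 1191\right) + h{\left(47,22 \right)}} = \frac{3631 - 4254}{\left(\left(- \frac{25}{19} - 1416\right) - 1191\right) - 47} = - \frac{623}{\left(- \frac{26929}{19} - 1191\right) - 47} = - \frac{623}{- \frac{49558}{19} - 47} = - \frac{623}{- \frac{50451}{19}} = \left(-623\right) \left(- \frac{19}{50451}\right) = \frac{11837}{50451}$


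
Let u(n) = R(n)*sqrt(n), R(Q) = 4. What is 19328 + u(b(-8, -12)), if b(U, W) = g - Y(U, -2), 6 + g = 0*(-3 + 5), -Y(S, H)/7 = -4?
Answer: 19328 + 4*I*sqrt(34) ≈ 19328.0 + 23.324*I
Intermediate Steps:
Y(S, H) = 28 (Y(S, H) = -7*(-4) = 28)
g = -6 (g = -6 + 0*(-3 + 5) = -6 + 0*2 = -6 + 0 = -6)
b(U, W) = -34 (b(U, W) = -6 - 1*28 = -6 - 28 = -34)
u(n) = 4*sqrt(n)
19328 + u(b(-8, -12)) = 19328 + 4*sqrt(-34) = 19328 + 4*(I*sqrt(34)) = 19328 + 4*I*sqrt(34)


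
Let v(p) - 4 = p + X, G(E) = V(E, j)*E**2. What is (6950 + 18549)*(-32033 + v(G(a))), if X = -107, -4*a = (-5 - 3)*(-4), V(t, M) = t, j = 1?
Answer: -832491352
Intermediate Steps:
a = -8 (a = -(-5 - 3)*(-4)/4 = -(-2)*(-4) = -1/4*32 = -8)
G(E) = E**3 (G(E) = E*E**2 = E**3)
v(p) = -103 + p (v(p) = 4 + (p - 107) = 4 + (-107 + p) = -103 + p)
(6950 + 18549)*(-32033 + v(G(a))) = (6950 + 18549)*(-32033 + (-103 + (-8)**3)) = 25499*(-32033 + (-103 - 512)) = 25499*(-32033 - 615) = 25499*(-32648) = -832491352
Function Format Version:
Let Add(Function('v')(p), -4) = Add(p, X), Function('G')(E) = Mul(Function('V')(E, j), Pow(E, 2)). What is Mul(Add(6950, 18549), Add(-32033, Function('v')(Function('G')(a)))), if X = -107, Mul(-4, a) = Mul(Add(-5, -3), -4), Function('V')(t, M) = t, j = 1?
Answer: -832491352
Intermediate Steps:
a = -8 (a = Mul(Rational(-1, 4), Mul(Add(-5, -3), -4)) = Mul(Rational(-1, 4), Mul(-8, -4)) = Mul(Rational(-1, 4), 32) = -8)
Function('G')(E) = Pow(E, 3) (Function('G')(E) = Mul(E, Pow(E, 2)) = Pow(E, 3))
Function('v')(p) = Add(-103, p) (Function('v')(p) = Add(4, Add(p, -107)) = Add(4, Add(-107, p)) = Add(-103, p))
Mul(Add(6950, 18549), Add(-32033, Function('v')(Function('G')(a)))) = Mul(Add(6950, 18549), Add(-32033, Add(-103, Pow(-8, 3)))) = Mul(25499, Add(-32033, Add(-103, -512))) = Mul(25499, Add(-32033, -615)) = Mul(25499, -32648) = -832491352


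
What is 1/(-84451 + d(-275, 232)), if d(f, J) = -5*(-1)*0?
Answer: -1/84451 ≈ -1.1841e-5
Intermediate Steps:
d(f, J) = 0 (d(f, J) = 5*0 = 0)
1/(-84451 + d(-275, 232)) = 1/(-84451 + 0) = 1/(-84451) = -1/84451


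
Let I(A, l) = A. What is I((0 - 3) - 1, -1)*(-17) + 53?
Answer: 121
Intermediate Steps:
I((0 - 3) - 1, -1)*(-17) + 53 = ((0 - 3) - 1)*(-17) + 53 = (-3 - 1)*(-17) + 53 = -4*(-17) + 53 = 68 + 53 = 121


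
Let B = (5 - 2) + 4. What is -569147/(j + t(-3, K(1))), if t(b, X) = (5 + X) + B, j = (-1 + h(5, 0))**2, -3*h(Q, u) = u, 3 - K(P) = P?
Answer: -569147/15 ≈ -37943.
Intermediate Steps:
B = 7 (B = 3 + 4 = 7)
K(P) = 3 - P
h(Q, u) = -u/3
j = 1 (j = (-1 - 1/3*0)**2 = (-1 + 0)**2 = (-1)**2 = 1)
t(b, X) = 12 + X (t(b, X) = (5 + X) + 7 = 12 + X)
-569147/(j + t(-3, K(1))) = -569147/(1 + (12 + (3 - 1*1))) = -569147/(1 + (12 + (3 - 1))) = -569147/(1 + (12 + 2)) = -569147/(1 + 14) = -569147/15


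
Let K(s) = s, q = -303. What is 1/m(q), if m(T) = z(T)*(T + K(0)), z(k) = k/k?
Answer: -1/303 ≈ -0.0033003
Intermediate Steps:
z(k) = 1
m(T) = T (m(T) = 1*(T + 0) = 1*T = T)
1/m(q) = 1/(-303) = -1/303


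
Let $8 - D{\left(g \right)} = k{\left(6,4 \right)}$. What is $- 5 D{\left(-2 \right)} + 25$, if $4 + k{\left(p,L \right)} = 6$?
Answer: $-5$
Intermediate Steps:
$k{\left(p,L \right)} = 2$ ($k{\left(p,L \right)} = -4 + 6 = 2$)
$D{\left(g \right)} = 6$ ($D{\left(g \right)} = 8 - 2 = 6$)
$- 5 D{\left(-2 \right)} + 25 = \left(-5\right) 6 + 25 = -30 + 25 = -5$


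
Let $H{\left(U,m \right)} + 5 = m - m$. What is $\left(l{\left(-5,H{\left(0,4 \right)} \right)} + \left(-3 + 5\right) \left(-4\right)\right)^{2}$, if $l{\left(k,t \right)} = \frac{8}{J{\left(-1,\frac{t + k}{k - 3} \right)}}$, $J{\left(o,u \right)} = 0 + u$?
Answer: $\frac{64}{25} \approx 2.56$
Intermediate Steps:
$J{\left(o,u \right)} = u$
$H{\left(U,m \right)} = -5$ ($H{\left(U,m \right)} = -5 + \left(m - m\right) = -5 + 0 = -5$)
$l{\left(k,t \right)} = \frac{8 \left(-3 + k\right)}{k + t}$ ($l{\left(k,t \right)} = \frac{8}{\left(t + k\right) \frac{1}{k - 3}} = \frac{8}{\left(k + t\right) \frac{1}{-3 + k}} = \frac{8}{\frac{1}{-3 + k} \left(k + t\right)} = 8 \frac{-3 + k}{k + t} = \frac{8 \left(-3 + k\right)}{k + t}$)
$\left(l{\left(-5,H{\left(0,4 \right)} \right)} + \left(-3 + 5\right) \left(-4\right)\right)^{2} = \left(\frac{8 \left(-3 - 5\right)}{-5 - 5} + \left(-3 + 5\right) \left(-4\right)\right)^{2} = \left(8 \frac{1}{-10} \left(-8\right) + 2 \left(-4\right)\right)^{2} = \left(8 \left(- \frac{1}{10}\right) \left(-8\right) - 8\right)^{2} = \left(\frac{32}{5} - 8\right)^{2} = \left(- \frac{8}{5}\right)^{2} = \frac{64}{25}$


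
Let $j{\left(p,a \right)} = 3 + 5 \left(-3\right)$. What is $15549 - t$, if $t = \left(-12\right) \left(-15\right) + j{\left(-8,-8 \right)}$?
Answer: $15381$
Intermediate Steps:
$j{\left(p,a \right)} = -12$ ($j{\left(p,a \right)} = 3 - 15 = -12$)
$t = 168$ ($t = \left(-12\right) \left(-15\right) - 12 = 180 - 12 = 168$)
$15549 - t = 15549 - 168 = 15381$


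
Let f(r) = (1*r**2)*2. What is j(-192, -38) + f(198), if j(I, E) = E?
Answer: 78370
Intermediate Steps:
f(r) = 2*r**2 (f(r) = r**2*2 = 2*r**2)
j(-192, -38) + f(198) = -38 + 2*198**2 = -38 + 2*39204 = -38 + 78408 = 78370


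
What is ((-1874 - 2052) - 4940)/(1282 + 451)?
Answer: -8866/1733 ≈ -5.1160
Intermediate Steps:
((-1874 - 2052) - 4940)/(1282 + 451) = (-3926 - 4940)/1733 = -8866*1/1733 = -8866/1733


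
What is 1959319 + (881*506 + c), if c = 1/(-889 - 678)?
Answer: 3768799534/1567 ≈ 2.4051e+6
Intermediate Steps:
c = -1/1567 (c = 1/(-1567) = -1/1567 ≈ -0.00063816)
1959319 + (881*506 + c) = 1959319 + (881*506 - 1/1567) = 1959319 + (445786 - 1/1567) = 1959319 + 698546661/1567 = 3768799534/1567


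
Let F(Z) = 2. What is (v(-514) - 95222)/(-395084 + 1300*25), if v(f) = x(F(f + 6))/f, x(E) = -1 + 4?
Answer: 48944111/186368176 ≈ 0.26262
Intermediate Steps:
x(E) = 3
v(f) = 3/f
(v(-514) - 95222)/(-395084 + 1300*25) = (3/(-514) - 95222)/(-395084 + 1300*25) = (3*(-1/514) - 95222)/(-395084 + 32500) = (-3/514 - 95222)/(-362584) = -48944111/514*(-1/362584) = 48944111/186368176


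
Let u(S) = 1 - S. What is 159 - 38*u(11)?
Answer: 539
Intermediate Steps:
159 - 38*u(11) = 159 - 38*(1 - 1*11) = 159 - 38*(1 - 11) = 159 - 38*(-10) = 159 + 380 = 539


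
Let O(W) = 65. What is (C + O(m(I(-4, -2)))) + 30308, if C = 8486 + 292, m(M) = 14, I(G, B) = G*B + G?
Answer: 39151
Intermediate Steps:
I(G, B) = G + B*G (I(G, B) = B*G + G = G + B*G)
C = 8778
(C + O(m(I(-4, -2)))) + 30308 = (8778 + 65) + 30308 = 8843 + 30308 = 39151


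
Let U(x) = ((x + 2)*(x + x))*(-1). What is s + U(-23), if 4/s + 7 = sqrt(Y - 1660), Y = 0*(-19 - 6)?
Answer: -1650922/1709 - 8*I*sqrt(415)/1709 ≈ -966.02 - 0.095361*I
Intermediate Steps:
Y = 0 (Y = 0*(-25) = 0)
s = 4/(-7 + 2*I*sqrt(415)) (s = 4/(-7 + sqrt(0 - 1660)) = 4/(-7 + sqrt(-1660)) = 4/(-7 + 2*I*sqrt(415)) ≈ -0.016384 - 0.095361*I)
U(x) = -2*x*(2 + x) (U(x) = ((2 + x)*(2*x))*(-1) = (2*x*(2 + x))*(-1) = -2*x*(2 + x))
s + U(-23) = (-28/1709 - 8*I*sqrt(415)/1709) - 2*(-23)*(2 - 23) = (-28/1709 - 8*I*sqrt(415)/1709) - 2*(-23)*(-21) = (-28/1709 - 8*I*sqrt(415)/1709) - 966 = -1650922/1709 - 8*I*sqrt(415)/1709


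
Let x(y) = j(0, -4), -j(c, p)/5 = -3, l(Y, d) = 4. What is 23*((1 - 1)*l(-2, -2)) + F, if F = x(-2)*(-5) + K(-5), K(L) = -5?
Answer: -80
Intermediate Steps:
j(c, p) = 15 (j(c, p) = -5*(-3) = 15)
x(y) = 15
F = -80 (F = 15*(-5) - 5 = -75 - 5 = -80)
23*((1 - 1)*l(-2, -2)) + F = 23*((1 - 1)*4) - 80 = 23*(0*4) - 80 = 23*0 - 80 = 0 - 80 = -80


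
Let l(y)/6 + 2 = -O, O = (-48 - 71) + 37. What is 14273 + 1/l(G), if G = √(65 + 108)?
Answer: 6851041/480 ≈ 14273.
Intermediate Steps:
O = -82 (O = -119 + 37 = -82)
G = √173 ≈ 13.153
l(y) = 480 (l(y) = -12 + 6*(-1*(-82)) = -12 + 6*82 = -12 + 492 = 480)
14273 + 1/l(G) = 14273 + 1/480 = 6851041/480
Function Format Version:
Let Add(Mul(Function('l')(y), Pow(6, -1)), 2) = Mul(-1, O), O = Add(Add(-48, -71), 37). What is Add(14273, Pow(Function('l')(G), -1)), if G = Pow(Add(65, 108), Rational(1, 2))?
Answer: Rational(6851041, 480) ≈ 14273.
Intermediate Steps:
O = -82 (O = Add(-119, 37) = -82)
G = Pow(173, Rational(1, 2)) ≈ 13.153
Function('l')(y) = 480 (Function('l')(y) = Add(-12, Mul(6, Mul(-1, -82))) = Add(-12, Mul(6, 82)) = Add(-12, 492) = 480)
Add(14273, Pow(Function('l')(G), -1)) = Add(14273, Pow(480, -1)) = Add(14273, Rational(1, 480)) = Rational(6851041, 480)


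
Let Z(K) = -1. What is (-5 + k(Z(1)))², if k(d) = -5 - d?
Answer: 81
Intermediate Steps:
(-5 + k(Z(1)))² = (-5 + (-5 - 1*(-1)))² = (-5 + (-5 + 1))² = (-5 - 4)² = (-9)² = 81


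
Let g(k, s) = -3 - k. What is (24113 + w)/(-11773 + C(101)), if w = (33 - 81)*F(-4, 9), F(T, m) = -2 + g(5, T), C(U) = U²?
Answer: -24593/1572 ≈ -15.644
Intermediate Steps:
F(T, m) = -10 (F(T, m) = -2 + (-3 - 1*5) = -2 + (-3 - 5) = -2 - 8 = -10)
w = 480 (w = (33 - 81)*(-10) = -48*(-10) = 480)
(24113 + w)/(-11773 + C(101)) = (24113 + 480)/(-11773 + 101²) = 24593/(-11773 + 10201) = 24593/(-1572) = 24593*(-1/1572) = -24593/1572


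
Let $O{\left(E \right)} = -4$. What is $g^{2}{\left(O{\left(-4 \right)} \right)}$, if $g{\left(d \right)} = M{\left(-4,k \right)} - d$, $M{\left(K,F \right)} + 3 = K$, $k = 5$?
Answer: $9$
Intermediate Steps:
$M{\left(K,F \right)} = -3 + K$
$g{\left(d \right)} = -7 - d$ ($g{\left(d \right)} = \left(-3 - 4\right) - d = -7 - d$)
$g^{2}{\left(O{\left(-4 \right)} \right)} = \left(-7 - -4\right)^{2} = \left(-7 + 4\right)^{2} = \left(-3\right)^{2} = 9$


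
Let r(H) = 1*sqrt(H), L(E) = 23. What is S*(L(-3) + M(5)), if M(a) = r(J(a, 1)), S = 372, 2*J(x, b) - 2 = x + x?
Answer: 8556 + 372*sqrt(6) ≈ 9467.2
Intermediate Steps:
J(x, b) = 1 + x (J(x, b) = 1 + (x + x)/2 = 1 + (2*x)/2 = 1 + x)
r(H) = sqrt(H)
M(a) = sqrt(1 + a)
S*(L(-3) + M(5)) = 372*(23 + sqrt(1 + 5)) = 372*(23 + sqrt(6)) = 8556 + 372*sqrt(6)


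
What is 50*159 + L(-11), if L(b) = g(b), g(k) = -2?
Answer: 7948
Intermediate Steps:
L(b) = -2
50*159 + L(-11) = 50*159 - 2 = 7950 - 2 = 7948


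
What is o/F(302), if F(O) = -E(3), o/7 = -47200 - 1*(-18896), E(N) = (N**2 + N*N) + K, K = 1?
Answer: 198128/19 ≈ 10428.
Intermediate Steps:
E(N) = 1 + 2*N**2 (E(N) = (N**2 + N*N) + 1 = (N**2 + N**2) + 1 = 2*N**2 + 1 = 1 + 2*N**2)
o = -198128 (o = 7*(-47200 - 1*(-18896)) = 7*(-47200 + 18896) = 7*(-28304) = -198128)
F(O) = -19 (F(O) = -(1 + 2*3**2) = -(1 + 2*9) = -(1 + 18) = -1*19 = -19)
o/F(302) = -198128/(-19) = -198128*(-1/19) = 198128/19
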